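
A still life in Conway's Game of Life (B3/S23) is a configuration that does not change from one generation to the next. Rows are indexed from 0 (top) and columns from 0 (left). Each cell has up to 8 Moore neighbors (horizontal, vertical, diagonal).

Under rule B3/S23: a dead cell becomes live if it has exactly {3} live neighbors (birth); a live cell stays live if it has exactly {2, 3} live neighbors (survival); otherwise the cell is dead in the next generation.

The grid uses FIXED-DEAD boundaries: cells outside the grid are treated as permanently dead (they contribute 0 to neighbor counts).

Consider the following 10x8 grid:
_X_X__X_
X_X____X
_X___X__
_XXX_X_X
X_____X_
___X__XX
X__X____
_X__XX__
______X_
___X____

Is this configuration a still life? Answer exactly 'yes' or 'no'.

Answer: no

Derivation:
Compute generation 1 and compare to generation 0 (given above):
Generation 1:
_XX_____
X_X___X_
X__XX___
XXX_XX__
_X_XXX__
______XX
__XX_XX_
____XX__
____XX__
________
Cell (0,2) differs: gen0=0 vs gen1=1 -> NOT a still life.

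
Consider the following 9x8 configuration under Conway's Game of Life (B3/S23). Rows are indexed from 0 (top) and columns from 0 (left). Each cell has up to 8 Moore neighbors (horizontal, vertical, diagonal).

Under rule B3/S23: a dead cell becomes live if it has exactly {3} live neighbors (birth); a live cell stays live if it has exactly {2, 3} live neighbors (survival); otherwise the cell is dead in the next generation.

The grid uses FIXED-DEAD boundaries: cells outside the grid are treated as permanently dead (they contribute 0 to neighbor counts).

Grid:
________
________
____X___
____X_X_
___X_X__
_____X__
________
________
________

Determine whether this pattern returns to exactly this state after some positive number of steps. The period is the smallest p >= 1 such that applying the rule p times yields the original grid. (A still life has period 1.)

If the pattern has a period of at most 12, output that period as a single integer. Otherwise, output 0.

Answer: 2

Derivation:
Simulating and comparing each generation to the original:
Gen 0 (original, given above): 6 live cells
Gen 1: 6 live cells, differs from original
Gen 2: 6 live cells, MATCHES original -> period = 2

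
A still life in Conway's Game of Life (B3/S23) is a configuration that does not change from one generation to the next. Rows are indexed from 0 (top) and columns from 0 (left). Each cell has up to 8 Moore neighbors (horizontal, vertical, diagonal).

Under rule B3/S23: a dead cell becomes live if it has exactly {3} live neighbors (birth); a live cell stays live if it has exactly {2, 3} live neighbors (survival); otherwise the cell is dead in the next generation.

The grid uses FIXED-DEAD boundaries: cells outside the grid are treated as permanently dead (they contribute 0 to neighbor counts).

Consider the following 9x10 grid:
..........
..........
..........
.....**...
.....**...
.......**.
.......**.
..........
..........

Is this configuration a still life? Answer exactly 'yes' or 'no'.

Answer: no

Derivation:
Compute generation 1 and compare to generation 0 (given above):
Generation 1:
..........
..........
..........
.....**...
.....*....
........*.
.......**.
..........
..........
Cell (4,6) differs: gen0=1 vs gen1=0 -> NOT a still life.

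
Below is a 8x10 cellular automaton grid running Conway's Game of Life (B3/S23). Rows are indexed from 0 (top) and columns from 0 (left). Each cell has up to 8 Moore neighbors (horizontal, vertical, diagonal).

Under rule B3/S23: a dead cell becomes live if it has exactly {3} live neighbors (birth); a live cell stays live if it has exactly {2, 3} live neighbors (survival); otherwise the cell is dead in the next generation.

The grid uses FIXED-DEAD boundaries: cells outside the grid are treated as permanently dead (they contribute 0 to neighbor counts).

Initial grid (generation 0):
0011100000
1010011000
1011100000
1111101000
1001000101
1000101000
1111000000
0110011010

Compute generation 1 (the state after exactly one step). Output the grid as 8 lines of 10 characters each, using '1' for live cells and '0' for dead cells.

Simulating step by step:
Generation 0 (given above): 33 live cells
Generation 1: 22 live cells
(generation 1 grid is the final answer)

Answer: 0111110000
0000010000
1000001000
1000010000
1000001100
1000100000
1001101100
1001000000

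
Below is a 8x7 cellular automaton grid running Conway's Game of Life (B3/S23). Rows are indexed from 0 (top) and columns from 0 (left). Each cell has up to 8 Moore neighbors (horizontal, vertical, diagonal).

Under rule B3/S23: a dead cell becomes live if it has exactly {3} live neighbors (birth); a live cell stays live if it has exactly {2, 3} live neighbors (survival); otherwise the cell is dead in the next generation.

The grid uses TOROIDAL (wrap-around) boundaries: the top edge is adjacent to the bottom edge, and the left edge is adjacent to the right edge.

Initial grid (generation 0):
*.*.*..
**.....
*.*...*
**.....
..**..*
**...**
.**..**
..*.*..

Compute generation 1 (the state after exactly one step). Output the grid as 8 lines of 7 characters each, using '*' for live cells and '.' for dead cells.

Answer: *.*....
..**...
..*...*
...*...
..*..*.
...**..
..***..
*.*.*.*

Derivation:
Simulating step by step:
Generation 0 (given above): 23 live cells
Generation 1: 18 live cells
(generation 1 grid is the final answer)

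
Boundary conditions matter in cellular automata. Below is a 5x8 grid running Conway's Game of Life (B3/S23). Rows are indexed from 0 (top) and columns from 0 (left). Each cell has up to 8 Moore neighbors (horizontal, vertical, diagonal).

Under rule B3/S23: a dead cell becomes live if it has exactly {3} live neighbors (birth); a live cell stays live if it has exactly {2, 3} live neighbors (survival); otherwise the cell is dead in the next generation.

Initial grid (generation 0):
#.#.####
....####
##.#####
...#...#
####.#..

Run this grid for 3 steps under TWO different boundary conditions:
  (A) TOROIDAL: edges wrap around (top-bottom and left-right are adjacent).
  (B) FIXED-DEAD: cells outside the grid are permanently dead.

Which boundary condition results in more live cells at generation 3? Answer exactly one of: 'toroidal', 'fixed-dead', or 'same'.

Answer: fixed-dead

Derivation:
Under TOROIDAL boundary, generation 3:
........
.###....
.###....
........
........
Population = 6

Under FIXED-DEAD boundary, generation 3:
..##....
.#..#...
#...#...
.#..#...
..##....
Population = 10

Comparison: toroidal=6, fixed-dead=10 -> fixed-dead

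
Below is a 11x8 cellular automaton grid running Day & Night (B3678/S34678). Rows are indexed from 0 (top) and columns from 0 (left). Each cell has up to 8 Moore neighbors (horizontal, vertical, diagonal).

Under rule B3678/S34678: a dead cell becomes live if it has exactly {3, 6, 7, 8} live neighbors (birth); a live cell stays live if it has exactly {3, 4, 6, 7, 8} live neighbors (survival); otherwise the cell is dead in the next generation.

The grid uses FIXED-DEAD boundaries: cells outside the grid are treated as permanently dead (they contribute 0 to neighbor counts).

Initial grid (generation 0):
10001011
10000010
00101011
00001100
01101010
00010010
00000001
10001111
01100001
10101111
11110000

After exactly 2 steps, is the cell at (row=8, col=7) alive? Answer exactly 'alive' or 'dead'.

Answer: alive

Derivation:
Simulating step by step:
Generation 0 (given above): 37 live cells
Generation 1: 33 live cells
00000100
01010010
00010010
01101001
00001000
00100101
00001001
01000011
11000111
11000010
01111110
Generation 2: 32 live cells
00000000
00101100
01011101
00000100
01100110
00011010
00000101
10000001
11100101
10010100
11100100

Cell (8,7) at generation 2: 1 -> alive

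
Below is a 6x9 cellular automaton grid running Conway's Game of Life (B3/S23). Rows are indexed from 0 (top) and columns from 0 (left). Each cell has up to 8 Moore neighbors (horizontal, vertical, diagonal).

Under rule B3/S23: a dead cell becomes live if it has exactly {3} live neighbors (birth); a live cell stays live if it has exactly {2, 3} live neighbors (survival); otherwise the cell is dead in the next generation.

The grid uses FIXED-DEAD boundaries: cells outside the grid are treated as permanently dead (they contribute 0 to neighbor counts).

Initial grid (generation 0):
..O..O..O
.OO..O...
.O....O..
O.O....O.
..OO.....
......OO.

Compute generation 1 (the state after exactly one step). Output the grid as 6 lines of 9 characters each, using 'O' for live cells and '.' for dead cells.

Simulating step by step:
Generation 0 (given above): 15 live cells
Generation 1: 15 live cells
(generation 1 grid is the final answer)

Answer: .OO......
.OO..OO..
O.....O..
..OO.....
.OOO..OO.
.........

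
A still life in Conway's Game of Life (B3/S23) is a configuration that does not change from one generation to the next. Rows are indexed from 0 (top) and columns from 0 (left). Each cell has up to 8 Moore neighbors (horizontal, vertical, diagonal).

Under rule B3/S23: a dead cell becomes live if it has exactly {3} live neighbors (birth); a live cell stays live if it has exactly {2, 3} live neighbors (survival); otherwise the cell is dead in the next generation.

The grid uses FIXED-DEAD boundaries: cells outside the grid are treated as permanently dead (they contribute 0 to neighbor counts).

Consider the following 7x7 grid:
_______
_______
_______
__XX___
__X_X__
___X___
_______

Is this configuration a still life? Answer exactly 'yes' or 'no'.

Compute generation 1 and compare to generation 0 (given above):
Generation 1:
_______
_______
_______
__XX___
__X_X__
___X___
_______
The grids are IDENTICAL -> still life.

Answer: yes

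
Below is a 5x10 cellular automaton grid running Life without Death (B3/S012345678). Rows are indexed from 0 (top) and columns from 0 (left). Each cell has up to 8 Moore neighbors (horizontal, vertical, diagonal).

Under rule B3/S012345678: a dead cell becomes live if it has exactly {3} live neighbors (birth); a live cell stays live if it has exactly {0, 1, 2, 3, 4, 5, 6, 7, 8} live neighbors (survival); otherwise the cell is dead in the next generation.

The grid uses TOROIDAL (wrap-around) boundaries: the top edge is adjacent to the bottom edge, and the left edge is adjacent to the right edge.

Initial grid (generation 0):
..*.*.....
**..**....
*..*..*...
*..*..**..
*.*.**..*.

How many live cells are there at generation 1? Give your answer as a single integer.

Simulating step by step:
Generation 0 (given above): 18 live cells
Generation 1: 28 live cells
*.*.*....*
***.**....
*.**..**.*
*.**..**..
*.*.******
Population at generation 1: 28

Answer: 28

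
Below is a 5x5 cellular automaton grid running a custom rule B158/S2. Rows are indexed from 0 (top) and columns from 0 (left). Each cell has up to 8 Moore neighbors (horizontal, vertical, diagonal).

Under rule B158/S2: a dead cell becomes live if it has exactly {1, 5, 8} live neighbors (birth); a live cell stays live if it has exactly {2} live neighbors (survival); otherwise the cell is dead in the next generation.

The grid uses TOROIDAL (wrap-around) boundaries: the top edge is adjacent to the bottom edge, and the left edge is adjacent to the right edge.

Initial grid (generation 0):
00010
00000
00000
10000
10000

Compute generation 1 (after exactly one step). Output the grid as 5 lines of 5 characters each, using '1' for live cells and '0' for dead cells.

Answer: 11100
00111
11001
00000
00110

Derivation:
Simulating step by step:
Generation 0 (given above): 3 live cells
Generation 1: 11 live cells
(generation 1 grid is the final answer)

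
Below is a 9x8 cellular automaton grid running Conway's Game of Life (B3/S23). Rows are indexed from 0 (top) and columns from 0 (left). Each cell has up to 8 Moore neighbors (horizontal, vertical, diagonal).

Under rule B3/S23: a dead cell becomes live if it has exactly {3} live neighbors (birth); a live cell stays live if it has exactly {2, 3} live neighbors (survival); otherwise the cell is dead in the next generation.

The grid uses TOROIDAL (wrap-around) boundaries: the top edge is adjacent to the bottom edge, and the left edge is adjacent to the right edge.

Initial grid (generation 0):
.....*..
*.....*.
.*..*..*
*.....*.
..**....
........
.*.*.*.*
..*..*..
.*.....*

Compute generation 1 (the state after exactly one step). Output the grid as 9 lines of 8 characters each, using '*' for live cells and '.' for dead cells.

Answer: *.....**
*....***
.*...**.
****...*
........
...**...
..*.*.*.
.**.*...
......*.

Derivation:
Simulating step by step:
Generation 0 (given above): 18 live cells
Generation 1: 24 live cells
(generation 1 grid is the final answer)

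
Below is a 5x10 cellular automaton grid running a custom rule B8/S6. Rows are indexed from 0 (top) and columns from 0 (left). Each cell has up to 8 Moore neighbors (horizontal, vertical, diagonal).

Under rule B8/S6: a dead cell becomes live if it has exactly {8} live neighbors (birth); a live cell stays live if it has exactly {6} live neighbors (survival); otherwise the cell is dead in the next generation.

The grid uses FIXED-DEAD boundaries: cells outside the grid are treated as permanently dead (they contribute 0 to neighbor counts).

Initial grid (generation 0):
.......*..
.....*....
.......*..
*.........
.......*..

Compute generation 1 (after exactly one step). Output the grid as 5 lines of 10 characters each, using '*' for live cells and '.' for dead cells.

Simulating step by step:
Generation 0 (given above): 5 live cells
Generation 1: 0 live cells
(generation 1 grid is the final answer)

Answer: ..........
..........
..........
..........
..........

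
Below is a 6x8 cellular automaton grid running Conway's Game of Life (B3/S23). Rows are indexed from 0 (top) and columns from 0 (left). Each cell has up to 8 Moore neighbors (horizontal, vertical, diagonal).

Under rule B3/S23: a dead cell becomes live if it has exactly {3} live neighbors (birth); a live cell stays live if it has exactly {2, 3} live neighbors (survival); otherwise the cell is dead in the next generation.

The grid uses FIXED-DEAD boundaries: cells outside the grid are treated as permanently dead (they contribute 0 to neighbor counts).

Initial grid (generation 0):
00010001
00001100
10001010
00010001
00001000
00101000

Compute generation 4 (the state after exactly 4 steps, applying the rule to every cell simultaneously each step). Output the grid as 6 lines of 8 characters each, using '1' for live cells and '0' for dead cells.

Simulating step by step:
Generation 0 (given above): 12 live cells
Generation 1: 13 live cells
00001000
00011110
00011010
00011100
00001000
00010000
Generation 2: 6 live cells
00011000
00000010
00100010
00000000
00000100
00000000
Generation 3: 2 live cells
00000000
00010100
00000000
00000000
00000000
00000000
Generation 4: 0 live cells
(generation 4 grid is the final answer)

Answer: 00000000
00000000
00000000
00000000
00000000
00000000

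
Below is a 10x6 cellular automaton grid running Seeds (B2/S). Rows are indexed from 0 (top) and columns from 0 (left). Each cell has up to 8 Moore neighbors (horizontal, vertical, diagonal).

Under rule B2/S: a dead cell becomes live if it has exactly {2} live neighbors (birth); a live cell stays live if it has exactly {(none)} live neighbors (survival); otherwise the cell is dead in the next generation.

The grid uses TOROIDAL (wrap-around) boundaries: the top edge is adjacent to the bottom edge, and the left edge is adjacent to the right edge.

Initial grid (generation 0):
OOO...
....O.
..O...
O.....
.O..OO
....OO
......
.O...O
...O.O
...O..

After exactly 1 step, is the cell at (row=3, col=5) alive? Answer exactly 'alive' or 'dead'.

Simulating step by step:
Generation 0 (given above): 16 live cells
Generation 1: 14 live cells
....OO
O....O
.O.O.O
..OOO.
...O..
...O..
......
..O...
......
.....O

Cell (3,5) at generation 1: 0 -> dead

Answer: dead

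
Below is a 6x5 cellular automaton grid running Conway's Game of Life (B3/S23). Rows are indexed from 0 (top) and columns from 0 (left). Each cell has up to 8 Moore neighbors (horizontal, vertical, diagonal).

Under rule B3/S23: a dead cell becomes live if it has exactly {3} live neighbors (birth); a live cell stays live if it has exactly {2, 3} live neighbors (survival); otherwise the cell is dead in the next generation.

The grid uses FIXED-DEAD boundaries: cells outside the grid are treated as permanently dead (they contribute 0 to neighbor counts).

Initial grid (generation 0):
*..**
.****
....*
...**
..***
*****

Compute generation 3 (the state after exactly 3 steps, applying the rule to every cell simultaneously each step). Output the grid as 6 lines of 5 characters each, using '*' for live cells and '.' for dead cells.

Answer: .**..
*..*.
.**..
.....
.....
.....

Derivation:
Simulating step by step:
Generation 0 (given above): 18 live cells
Generation 1: 7 live cells
.*..*
.**..
.....
..*..
.....
.*..*
Generation 2: 6 live cells
.**..
.**..
.**..
.....
.....
.....
Generation 3: 6 live cells
(generation 3 grid is the final answer)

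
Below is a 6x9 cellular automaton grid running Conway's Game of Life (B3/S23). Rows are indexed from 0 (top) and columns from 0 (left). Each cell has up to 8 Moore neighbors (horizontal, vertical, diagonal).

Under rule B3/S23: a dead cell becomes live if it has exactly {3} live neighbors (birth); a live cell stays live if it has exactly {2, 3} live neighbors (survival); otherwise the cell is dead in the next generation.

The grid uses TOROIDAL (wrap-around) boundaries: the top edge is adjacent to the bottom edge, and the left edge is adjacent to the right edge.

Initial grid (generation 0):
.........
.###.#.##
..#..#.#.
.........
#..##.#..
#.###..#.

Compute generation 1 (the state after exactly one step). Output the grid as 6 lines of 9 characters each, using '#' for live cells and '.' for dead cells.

Answer: #.....##.
.####..##
.####..##
...####..
.##.##..#
.##.##..#

Derivation:
Simulating step by step:
Generation 0 (given above): 18 live cells
Generation 1: 29 live cells
(generation 1 grid is the final answer)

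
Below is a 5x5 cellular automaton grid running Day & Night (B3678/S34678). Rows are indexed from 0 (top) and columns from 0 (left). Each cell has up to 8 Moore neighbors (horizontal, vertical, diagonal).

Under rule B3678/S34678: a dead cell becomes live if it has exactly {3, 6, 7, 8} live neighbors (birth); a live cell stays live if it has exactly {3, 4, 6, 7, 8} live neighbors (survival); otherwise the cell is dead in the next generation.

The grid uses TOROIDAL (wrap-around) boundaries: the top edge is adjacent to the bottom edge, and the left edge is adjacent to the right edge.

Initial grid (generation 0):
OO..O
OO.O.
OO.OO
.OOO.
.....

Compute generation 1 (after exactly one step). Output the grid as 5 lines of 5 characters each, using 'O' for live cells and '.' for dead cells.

Answer: OOO.O
O..OO
..OO.
.OOO.
...OO

Derivation:
Simulating step by step:
Generation 0 (given above): 13 live cells
Generation 1: 14 live cells
(generation 1 grid is the final answer)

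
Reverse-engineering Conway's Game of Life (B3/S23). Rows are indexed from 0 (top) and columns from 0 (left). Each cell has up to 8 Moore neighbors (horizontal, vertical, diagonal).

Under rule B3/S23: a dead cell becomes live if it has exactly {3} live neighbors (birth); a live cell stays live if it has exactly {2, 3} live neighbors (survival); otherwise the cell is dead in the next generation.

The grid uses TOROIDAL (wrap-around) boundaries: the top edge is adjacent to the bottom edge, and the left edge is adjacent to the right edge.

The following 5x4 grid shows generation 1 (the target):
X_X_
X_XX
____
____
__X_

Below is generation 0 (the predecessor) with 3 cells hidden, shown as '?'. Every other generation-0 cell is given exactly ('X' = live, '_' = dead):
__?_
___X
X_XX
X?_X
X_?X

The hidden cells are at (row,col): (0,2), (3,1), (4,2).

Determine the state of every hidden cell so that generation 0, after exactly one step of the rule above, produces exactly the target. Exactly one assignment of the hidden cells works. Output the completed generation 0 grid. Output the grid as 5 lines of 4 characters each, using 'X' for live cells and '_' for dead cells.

Hidden generation-0 cells (in order): (0,2), (3,1), (4,2).
A hidden cell only influences target cells in its own 3x3 neighborhood. Try each of the 2^3 = 8 assignments, step the completed generation 0 forward once under B3/S23, and compare with the target:
  (0,2)=_ (3,1)=_ (4,2)=_ -> step gives (0,2)='_' but target has 'X' -> reject
  (0,2)=_ (3,1)=_ (4,2)=X -> step gives (2,1)='X' but target has '_' -> reject
  (0,2)=_ (3,1)=X (4,2)=_ -> step gives (0,2)='_' but target has 'X' -> reject
  (0,2)=_ (3,1)=X (4,2)=X -> step reproduces the target at every cell -> ACCEPT
  (0,2)=X (3,1)=_ (4,2)=_ -> step gives (1,1)='X' but target has '_' -> reject
  (0,2)=X (3,1)=_ (4,2)=X -> step gives (0,1)='X' but target has '_' -> reject
  (0,2)=X (3,1)=X (4,2)=_ -> step gives (1,1)='X' but target has '_' -> reject
  (0,2)=X (3,1)=X (4,2)=X -> step gives (0,1)='X' but target has '_' -> reject
Unique solution: (0,2)=dead, (3,1)=live, (4,2)=live.
Check: live-neighbor counts of every cell in the completed generation 0:
3234
3233
5445
6567
4434
Applying B3/S23 to generation 0 with these counts gives:
X_X_
X_XX
____
____
__X_
which matches the target exactly.

Answer: ____
___X
X_XX
XX_X
X_XX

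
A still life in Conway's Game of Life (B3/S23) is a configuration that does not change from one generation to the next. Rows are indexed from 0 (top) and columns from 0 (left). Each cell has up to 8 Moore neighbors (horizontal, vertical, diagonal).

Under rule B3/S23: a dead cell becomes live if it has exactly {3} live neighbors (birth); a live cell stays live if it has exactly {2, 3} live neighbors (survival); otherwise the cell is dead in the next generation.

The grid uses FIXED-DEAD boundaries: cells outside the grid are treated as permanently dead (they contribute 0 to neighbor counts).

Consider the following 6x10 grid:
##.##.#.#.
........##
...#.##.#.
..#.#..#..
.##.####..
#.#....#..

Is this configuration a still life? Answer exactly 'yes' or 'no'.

Answer: no

Derivation:
Compute generation 1 and compare to generation 0 (given above):
Generation 1:
.......###
..##..#.##
...####.##
.##.....#.
..#.##.##.
..##.#.#..
Cell (0,0) differs: gen0=1 vs gen1=0 -> NOT a still life.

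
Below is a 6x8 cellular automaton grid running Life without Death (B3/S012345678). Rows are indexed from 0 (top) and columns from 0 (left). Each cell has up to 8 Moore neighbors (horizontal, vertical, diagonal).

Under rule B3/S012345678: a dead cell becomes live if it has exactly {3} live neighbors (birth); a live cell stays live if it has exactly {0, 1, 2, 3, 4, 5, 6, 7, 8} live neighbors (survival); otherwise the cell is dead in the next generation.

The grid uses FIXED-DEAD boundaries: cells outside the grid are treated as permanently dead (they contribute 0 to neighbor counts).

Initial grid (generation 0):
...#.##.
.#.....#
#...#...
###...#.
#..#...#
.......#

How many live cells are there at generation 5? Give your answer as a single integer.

Simulating step by step:
Generation 0 (given above): 15 live cells
Generation 1: 22 live cells
...#.##.
.#..####
#.#.#...
####..#.
#.##..##
.......#
Generation 2: 29 live cells
...#.###
.##.####
#.#.#..#
########
#.##..##
......##
Generation 3: 30 live cells
..##.###
.##.####
#.#.#..#
########
#.##..##
......##
Generation 4: 31 live cells
.###.###
.##.####
#.#.#..#
########
#.##..##
......##
Generation 5: 32 live cells
.###.###
###.####
#.#.#..#
########
#.##..##
......##
Population at generation 5: 32

Answer: 32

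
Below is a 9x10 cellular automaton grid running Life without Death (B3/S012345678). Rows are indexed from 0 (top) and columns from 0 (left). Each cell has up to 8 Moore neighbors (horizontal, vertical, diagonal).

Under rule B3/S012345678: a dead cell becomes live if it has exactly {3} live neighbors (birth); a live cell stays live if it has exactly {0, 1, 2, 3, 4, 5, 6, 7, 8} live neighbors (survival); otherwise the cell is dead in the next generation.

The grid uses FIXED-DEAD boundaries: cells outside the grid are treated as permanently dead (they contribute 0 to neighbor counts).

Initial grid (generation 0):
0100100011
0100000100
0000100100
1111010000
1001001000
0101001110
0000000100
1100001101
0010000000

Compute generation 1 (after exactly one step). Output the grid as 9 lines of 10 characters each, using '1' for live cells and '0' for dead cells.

Answer: 0100100011
0100000100
1001101100
1111011000
1001011000
0111001110
1110000100
1100001111
0110000000

Derivation:
Simulating step by step:
Generation 0 (given above): 28 live cells
Generation 1: 39 live cells
(generation 1 grid is the final answer)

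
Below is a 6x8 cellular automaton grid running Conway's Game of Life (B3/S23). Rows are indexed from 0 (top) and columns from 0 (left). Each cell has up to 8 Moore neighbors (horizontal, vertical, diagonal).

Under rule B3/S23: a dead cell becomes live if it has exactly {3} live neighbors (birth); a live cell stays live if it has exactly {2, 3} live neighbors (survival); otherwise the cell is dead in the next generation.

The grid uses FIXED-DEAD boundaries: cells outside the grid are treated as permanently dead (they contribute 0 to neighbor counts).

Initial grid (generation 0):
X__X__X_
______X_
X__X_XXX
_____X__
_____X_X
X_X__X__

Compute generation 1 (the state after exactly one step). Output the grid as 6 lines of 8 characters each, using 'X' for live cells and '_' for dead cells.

Answer: ________
____X___
____XX_X
_____X_X
____XX__
______X_

Derivation:
Simulating step by step:
Generation 0 (given above): 15 live cells
Generation 1: 9 live cells
(generation 1 grid is the final answer)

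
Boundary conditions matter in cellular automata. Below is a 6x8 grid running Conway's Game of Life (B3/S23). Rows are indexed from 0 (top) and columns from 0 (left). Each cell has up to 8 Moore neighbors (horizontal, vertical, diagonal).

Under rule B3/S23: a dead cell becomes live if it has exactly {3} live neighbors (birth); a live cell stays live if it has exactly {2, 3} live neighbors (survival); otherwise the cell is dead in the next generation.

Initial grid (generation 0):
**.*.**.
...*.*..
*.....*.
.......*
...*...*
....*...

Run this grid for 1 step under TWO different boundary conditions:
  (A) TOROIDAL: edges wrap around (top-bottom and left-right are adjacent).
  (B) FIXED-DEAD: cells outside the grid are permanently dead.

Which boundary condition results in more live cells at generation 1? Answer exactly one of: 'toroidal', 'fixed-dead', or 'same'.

Answer: toroidal

Derivation:
Under TOROIDAL boundary, generation 1:
..**.**.
***..*..
......**
*.....**
........
*.******
Population = 20

Under FIXED-DEAD boundary, generation 1:
..*..**.
***..*..
......*.
......**
........
........
Population = 10

Comparison: toroidal=20, fixed-dead=10 -> toroidal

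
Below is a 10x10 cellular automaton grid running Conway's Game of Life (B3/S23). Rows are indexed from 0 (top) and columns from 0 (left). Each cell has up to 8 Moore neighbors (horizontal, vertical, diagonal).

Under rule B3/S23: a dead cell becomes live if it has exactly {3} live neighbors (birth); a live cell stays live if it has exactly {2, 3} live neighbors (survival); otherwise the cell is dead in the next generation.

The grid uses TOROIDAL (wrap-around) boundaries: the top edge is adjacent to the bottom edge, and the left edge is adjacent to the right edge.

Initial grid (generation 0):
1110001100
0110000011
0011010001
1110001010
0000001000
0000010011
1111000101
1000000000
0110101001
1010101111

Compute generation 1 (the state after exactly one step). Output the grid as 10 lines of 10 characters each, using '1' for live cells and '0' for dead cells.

Answer: 0000011000
0000001111
0001000100
1111011101
1100011010
0110001111
0110000000
0000000010
0010001000
0000000000

Derivation:
Simulating step by step:
Generation 0 (given above): 41 live cells
Generation 1: 32 live cells
(generation 1 grid is the final answer)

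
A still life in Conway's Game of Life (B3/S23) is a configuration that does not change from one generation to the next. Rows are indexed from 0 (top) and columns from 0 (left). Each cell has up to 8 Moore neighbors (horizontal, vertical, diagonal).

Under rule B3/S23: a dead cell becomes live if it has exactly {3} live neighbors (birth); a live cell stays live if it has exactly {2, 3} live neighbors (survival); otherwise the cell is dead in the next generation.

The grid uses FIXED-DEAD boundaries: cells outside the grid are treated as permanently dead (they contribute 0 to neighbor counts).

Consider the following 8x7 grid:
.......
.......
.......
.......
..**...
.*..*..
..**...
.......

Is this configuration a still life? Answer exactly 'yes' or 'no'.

Compute generation 1 and compare to generation 0 (given above):
Generation 1:
.......
.......
.......
.......
..**...
.*..*..
..**...
.......
The grids are IDENTICAL -> still life.

Answer: yes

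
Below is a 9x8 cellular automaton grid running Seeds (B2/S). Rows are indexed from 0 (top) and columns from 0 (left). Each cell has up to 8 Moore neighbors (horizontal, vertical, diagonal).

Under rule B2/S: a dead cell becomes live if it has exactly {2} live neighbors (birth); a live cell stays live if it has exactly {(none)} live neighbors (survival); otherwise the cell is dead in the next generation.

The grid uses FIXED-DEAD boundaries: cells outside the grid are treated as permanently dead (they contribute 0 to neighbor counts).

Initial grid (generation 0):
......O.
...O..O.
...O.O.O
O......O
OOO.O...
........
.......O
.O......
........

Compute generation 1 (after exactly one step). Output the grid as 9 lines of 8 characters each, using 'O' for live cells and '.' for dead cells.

Answer: .....O.O
..O.....
..O.....
.....O..
...O....
O.OO....
........
........
........

Derivation:
Simulating step by step:
Generation 0 (given above): 14 live cells
Generation 1: 9 live cells
(generation 1 grid is the final answer)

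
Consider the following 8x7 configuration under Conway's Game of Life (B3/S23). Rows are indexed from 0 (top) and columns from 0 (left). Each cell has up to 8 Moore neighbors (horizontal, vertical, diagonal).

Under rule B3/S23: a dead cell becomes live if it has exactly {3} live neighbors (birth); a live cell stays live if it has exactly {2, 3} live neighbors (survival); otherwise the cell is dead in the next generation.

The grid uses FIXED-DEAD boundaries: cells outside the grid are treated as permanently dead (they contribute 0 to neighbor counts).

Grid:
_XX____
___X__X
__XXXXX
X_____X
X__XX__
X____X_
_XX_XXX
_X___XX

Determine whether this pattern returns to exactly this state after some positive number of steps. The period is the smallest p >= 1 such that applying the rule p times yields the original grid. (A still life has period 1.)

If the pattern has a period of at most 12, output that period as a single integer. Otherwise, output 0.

Simulating and comparing each generation to the original:
Gen 0 (original, given above): 24 live cells
Gen 1: 25 live cells, differs from original
Gen 2: 16 live cells, differs from original
Gen 3: 15 live cells, differs from original
Gen 4: 6 live cells, differs from original
Gen 5: 2 live cells, differs from original
Gen 6: 0 live cells, differs from original
Gen 7: 0 live cells, differs from original
Gen 8: 0 live cells, differs from original
Gen 9: 0 live cells, differs from original
Gen 10: 0 live cells, differs from original
Gen 11: 0 live cells, differs from original
Gen 12: 0 live cells, differs from original
No period found within 12 steps.

Answer: 0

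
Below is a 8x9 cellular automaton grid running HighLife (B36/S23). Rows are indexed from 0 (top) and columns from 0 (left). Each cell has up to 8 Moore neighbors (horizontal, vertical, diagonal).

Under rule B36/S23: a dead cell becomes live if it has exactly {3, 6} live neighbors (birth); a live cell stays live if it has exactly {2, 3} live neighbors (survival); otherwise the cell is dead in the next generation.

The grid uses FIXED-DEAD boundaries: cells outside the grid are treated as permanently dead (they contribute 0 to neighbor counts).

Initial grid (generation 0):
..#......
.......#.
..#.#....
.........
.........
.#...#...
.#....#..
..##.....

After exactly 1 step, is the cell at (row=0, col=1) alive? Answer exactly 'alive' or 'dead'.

Simulating step by step:
Generation 0 (given above): 10 live cells
Generation 1: 3 live cells
.........
...#.....
.........
.........
.........
.........
.#.......
..#......

Cell (0,1) at generation 1: 0 -> dead

Answer: dead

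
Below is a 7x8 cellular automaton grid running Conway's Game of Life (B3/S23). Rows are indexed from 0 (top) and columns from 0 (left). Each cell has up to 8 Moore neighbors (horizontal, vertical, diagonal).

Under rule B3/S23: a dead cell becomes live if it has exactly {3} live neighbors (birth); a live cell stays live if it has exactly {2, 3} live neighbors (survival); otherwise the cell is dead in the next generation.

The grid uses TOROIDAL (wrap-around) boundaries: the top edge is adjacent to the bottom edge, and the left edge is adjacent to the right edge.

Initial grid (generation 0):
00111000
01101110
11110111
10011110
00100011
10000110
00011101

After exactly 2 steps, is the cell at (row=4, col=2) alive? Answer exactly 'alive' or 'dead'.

Answer: alive

Derivation:
Simulating step by step:
Generation 0 (given above): 30 live cells
Generation 1: 8 live cells
01000000
00000000
00000000
00000000
11010000
10010000
00100001
Generation 2: 9 live cells
00000000
00000000
00000000
00000000
11100000
10010001
11100000

Cell (4,2) at generation 2: 1 -> alive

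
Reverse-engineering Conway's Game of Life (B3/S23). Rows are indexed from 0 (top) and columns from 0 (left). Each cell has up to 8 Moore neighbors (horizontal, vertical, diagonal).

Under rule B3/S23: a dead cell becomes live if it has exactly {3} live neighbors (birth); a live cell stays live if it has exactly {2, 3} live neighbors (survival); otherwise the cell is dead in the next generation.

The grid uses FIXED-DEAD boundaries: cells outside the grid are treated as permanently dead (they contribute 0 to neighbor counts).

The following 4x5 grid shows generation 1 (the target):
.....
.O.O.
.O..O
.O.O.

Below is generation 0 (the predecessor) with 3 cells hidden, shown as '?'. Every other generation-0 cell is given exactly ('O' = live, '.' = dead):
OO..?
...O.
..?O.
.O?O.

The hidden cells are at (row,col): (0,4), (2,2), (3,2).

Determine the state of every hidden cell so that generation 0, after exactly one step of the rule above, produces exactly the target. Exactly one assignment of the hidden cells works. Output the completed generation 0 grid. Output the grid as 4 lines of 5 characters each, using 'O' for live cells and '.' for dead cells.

Answer: OO...
...O.
..OO.
.OOO.

Derivation:
Hidden generation-0 cells (in order): (0,4), (2,2), (3,2).
A hidden cell only influences target cells in its own 3x3 neighborhood. Try each of the 2^3 = 8 assignments, step the completed generation 0 forward once under B3/S23, and compare with the target:
  (0,4)=. (2,2)=. (3,2)=. -> step gives (1,1)='.' but target has 'O' -> reject
  (0,4)=. (2,2)=. (3,2)=O -> step gives (1,1)='.' but target has 'O' -> reject
  (0,4)=. (2,2)=O (3,2)=. -> step gives (2,1)='.' but target has 'O' -> reject
  (0,4)=. (2,2)=O (3,2)=O -> step reproduces the target at every cell -> ACCEPT
  (0,4)=O (2,2)=. (3,2)=. -> step gives (1,1)='.' but target has 'O' -> reject
  (0,4)=O (2,2)=. (3,2)=O -> step gives (1,1)='.' but target has 'O' -> reject
  (0,4)=O (2,2)=O (3,2)=. -> step gives (1,4)='O' but target has '.' -> reject
  (0,4)=O (2,2)=O (3,2)=O -> step gives (1,4)='O' but target has '.' -> reject
Unique solution: (0,4)=dead, (2,2)=live, (3,2)=live.
Check: live-neighbor counts of every cell in the completed generation 0:
11211
23422
13543
12432
Applying B3/S23 to generation 0 with these counts gives:
.....
.O.O.
.O..O
.O.O.
which matches the target exactly.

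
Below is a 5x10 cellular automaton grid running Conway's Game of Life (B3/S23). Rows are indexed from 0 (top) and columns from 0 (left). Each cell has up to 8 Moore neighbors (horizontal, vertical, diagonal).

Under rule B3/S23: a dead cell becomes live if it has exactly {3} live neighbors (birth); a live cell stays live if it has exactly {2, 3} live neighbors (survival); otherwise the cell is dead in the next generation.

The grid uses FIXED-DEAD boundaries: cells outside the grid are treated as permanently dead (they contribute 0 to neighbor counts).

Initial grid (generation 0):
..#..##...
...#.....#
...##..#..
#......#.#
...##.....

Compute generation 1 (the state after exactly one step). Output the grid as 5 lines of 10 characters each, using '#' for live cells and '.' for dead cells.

Answer: ..........
..##.##...
...##.....
........#.
..........

Derivation:
Simulating step by step:
Generation 0 (given above): 13 live cells
Generation 1: 7 live cells
(generation 1 grid is the final answer)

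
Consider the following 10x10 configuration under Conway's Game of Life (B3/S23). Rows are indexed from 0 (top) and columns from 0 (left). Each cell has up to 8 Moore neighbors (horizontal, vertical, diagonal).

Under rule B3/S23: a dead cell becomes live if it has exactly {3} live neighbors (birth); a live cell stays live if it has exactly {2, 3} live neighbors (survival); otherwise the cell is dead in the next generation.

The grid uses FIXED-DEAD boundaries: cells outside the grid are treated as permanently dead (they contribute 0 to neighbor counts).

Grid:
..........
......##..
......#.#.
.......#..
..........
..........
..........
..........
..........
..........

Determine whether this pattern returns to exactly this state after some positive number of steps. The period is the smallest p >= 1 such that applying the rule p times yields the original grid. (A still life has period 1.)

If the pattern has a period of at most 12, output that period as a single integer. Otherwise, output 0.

Answer: 1

Derivation:
Simulating and comparing each generation to the original:
Gen 0 (original, given above): 5 live cells
Gen 1: 5 live cells, MATCHES original -> period = 1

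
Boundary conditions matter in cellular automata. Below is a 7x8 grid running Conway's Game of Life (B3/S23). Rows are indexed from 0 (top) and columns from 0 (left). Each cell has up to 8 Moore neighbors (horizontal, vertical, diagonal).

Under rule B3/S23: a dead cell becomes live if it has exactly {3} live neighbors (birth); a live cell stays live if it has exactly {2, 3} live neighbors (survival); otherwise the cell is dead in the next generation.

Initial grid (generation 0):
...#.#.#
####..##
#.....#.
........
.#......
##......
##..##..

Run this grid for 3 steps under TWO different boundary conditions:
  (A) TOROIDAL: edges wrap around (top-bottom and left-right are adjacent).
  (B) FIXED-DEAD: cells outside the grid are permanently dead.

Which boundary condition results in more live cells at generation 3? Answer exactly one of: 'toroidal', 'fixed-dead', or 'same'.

Under TOROIDAL boundary, generation 3:
#.#.#..#
.#..###.
##..##.#
##......
.##.....
#..#...#
###.#...
Population = 24

Under FIXED-DEAD boundary, generation 3:
##...##.
#......#
#...##.#
#....##.
.#......
.##.....
........
Population = 16

Comparison: toroidal=24, fixed-dead=16 -> toroidal

Answer: toroidal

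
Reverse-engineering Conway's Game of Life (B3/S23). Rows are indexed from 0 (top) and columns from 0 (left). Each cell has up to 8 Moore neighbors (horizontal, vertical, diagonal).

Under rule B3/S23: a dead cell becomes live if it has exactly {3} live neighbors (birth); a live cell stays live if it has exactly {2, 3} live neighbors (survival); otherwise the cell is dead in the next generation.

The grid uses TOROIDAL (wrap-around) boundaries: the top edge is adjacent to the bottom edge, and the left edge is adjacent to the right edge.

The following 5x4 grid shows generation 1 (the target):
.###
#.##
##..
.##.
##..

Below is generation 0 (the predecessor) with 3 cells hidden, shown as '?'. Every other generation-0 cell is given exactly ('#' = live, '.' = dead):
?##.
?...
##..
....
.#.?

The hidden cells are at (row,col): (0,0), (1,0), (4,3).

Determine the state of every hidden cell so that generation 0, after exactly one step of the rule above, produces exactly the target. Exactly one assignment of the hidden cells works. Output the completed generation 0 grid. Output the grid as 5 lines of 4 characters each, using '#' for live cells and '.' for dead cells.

Hidden generation-0 cells (in order): (0,0), (1,0), (4,3).
A hidden cell only influences target cells in its own 3x3 neighborhood. Try each of the 2^3 = 8 assignments, step the completed generation 0 forward once under B3/S23, and compare with the target:
  (0,0)=. (1,0)=. (4,3)=. -> step gives (0,3)='.' but target has '#' -> reject
  (0,0)=. (1,0)=. (4,3)=# -> step gives (0,0)='#' but target has '.' -> reject
  (0,0)=. (1,0)=# (4,3)=. -> step gives (0,0)='#' but target has '.' -> reject
  (0,0)=. (1,0)=# (4,3)=# -> step reproduces the target at every cell -> ACCEPT
  (0,0)=# (1,0)=. (4,3)=. -> step gives (0,0)='#' but target has '.' -> reject
  (0,0)=# (1,0)=. (4,3)=# -> step gives (0,0)='#' but target has '.' -> reject
  (0,0)=# (1,0)=# (4,3)=. -> step gives (0,0)='#' but target has '.' -> reject
  (0,0)=# (1,0)=# (4,3)=# -> step gives (0,1)='.' but target has '#' -> reject
Unique solution: (0,0)=dead, (1,0)=live, (4,3)=live.
Check: live-neighbor counts of every cell in the completed generation 0:
4333
3533
2212
4332
3241
Applying B3/S23 to generation 0 with these counts gives:
.###
#.##
##..
.##.
##..
which matches the target exactly.

Answer: .##.
#...
##..
....
.#.#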